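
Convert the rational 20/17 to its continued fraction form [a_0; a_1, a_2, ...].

[1; 5, 1, 2]

Run the Euclidean algorithm on 20 and 17; the successive quotients are the partial quotients a_0, a_1, ... (each step inverts the fractional part left over by the previous one):
  20 = 1*17 + 3, so a_0 = 1.
  17 = 5*3 + 2, so a_1 = 5.
  3 = 1*2 + 1, so a_2 = 1.
  2 = 2*1 + 0, so a_3 = 2.
The remainder reaches 0 after 4 divisions, so the expansion has 4 partial quotients, read off in order.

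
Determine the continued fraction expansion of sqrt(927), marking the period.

[30; (2, 4, 5, 3, 5, 4, 2, 60)]

Write x_i = (sqrt(927) + m_i)/d_i with (m_0, d_0) = (0, 1). a_0 = floor(sqrt(927)) = 30, since 30^2 = 900 <= 927 < 961 = 31^2.
Iterate m_{i+1} = d_i*a_i - m_i, d_{i+1} = (927 - m_{i+1}^2)/d_i, a_{i+1} = floor((a_0 + m_{i+1})/d_{i+1}):
  m_1 = 1*30 - 0 = 30, d_1 = (927 - 30^2)/1 = 27/1 = 27, a_1 = floor((30 + 30)/27) = 2.
  m_2 = 27*2 - 30 = 24, d_2 = (927 - 24^2)/27 = 351/27 = 13, a_2 = floor((30 + 24)/13) = 4.
  m_3 = 13*4 - 24 = 28, d_3 = (927 - 28^2)/13 = 143/13 = 11, a_3 = floor((30 + 28)/11) = 5.
  m_4 = 11*5 - 28 = 27, d_4 = (927 - 27^2)/11 = 198/11 = 18, a_4 = floor((30 + 27)/18) = 3.
  m_5 = 18*3 - 27 = 27, d_5 = (927 - 27^2)/18 = 198/18 = 11, a_5 = floor((30 + 27)/11) = 5.
  m_6 = 11*5 - 27 = 28, d_6 = (927 - 28^2)/11 = 143/11 = 13, a_6 = floor((30 + 28)/13) = 4.
  m_7 = 13*4 - 28 = 24, d_7 = (927 - 24^2)/13 = 351/13 = 27, a_7 = floor((30 + 24)/27) = 2.
  m_8 = 27*2 - 24 = 30, d_8 = (927 - 30^2)/27 = 27/27 = 1, a_8 = floor((30 + 30)/1) = 60.
  m_9 = 1*60 - 30 = 30, d_9 = (927 - 30^2)/1 = 27/1 = 27: (m_9, d_9) = (m_1, d_1) = (30, 27), so from here the quotients repeat a_1, ..., a_8; the period length is 8.
Hence the expansion of sqrt(927) is a_0 = 30 followed by the repeating block 2, 4, 5, 3, 5, 4, 2, 60 (period 8).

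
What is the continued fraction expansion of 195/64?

[3; 21, 3]

Run the Euclidean algorithm on 195 and 64; the successive quotients are the partial quotients a_0, a_1, ... (each step inverts the fractional part left over by the previous one):
  195 = 3*64 + 3, so a_0 = 3.
  64 = 21*3 + 1, so a_1 = 21.
  3 = 3*1 + 0, so a_2 = 3.
The remainder reaches 0 after 3 divisions, so the expansion has 3 partial quotients, read off in order.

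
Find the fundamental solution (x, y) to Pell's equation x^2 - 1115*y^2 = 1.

First expand sqrt(1115) as a continued fraction. With x_i = (sqrt(1115) + m_i)/d_i and (m_0, d_0) = (0, 1): a_0 = floor(sqrt(1115)) = 33, since 33^2 = 1089 <= 1115 < 1156 = 34^2.
Iterate m_{i+1} = d_i*a_i - m_i, d_{i+1} = (1115 - m_{i+1}^2)/d_i, a_{i+1} = floor((a_0 + m_{i+1})/d_{i+1}):
  m_1 = 1*33 - 0 = 33, d_1 = (1115 - 33^2)/1 = 26/1 = 26, a_1 = floor((33 + 33)/26) = 2.
  m_2 = 26*2 - 33 = 19, d_2 = (1115 - 19^2)/26 = 754/26 = 29, a_2 = floor((33 + 19)/29) = 1.
  m_3 = 29*1 - 19 = 10, d_3 = (1115 - 10^2)/29 = 1015/29 = 35, a_3 = floor((33 + 10)/35) = 1.
  m_4 = 35*1 - 10 = 25, d_4 = (1115 - 25^2)/35 = 490/35 = 14, a_4 = floor((33 + 25)/14) = 4.
  m_5 = 14*4 - 25 = 31, d_5 = (1115 - 31^2)/14 = 154/14 = 11, a_5 = floor((33 + 31)/11) = 5.
  m_6 = 11*5 - 31 = 24, d_6 = (1115 - 24^2)/11 = 539/11 = 49, a_6 = floor((33 + 24)/49) = 1.
  m_7 = 49*1 - 24 = 25, d_7 = (1115 - 25^2)/49 = 490/49 = 10, a_7 = floor((33 + 25)/10) = 5.
  m_8 = 10*5 - 25 = 25, d_8 = (1115 - 25^2)/10 = 490/10 = 49, a_8 = floor((33 + 25)/49) = 1.
  m_9 = 49*1 - 25 = 24, d_9 = (1115 - 24^2)/49 = 539/49 = 11, a_9 = floor((33 + 24)/11) = 5.
  m_10 = 11*5 - 24 = 31, d_10 = (1115 - 31^2)/11 = 154/11 = 14, a_10 = floor((33 + 31)/14) = 4.
  m_11 = 14*4 - 31 = 25, d_11 = (1115 - 25^2)/14 = 490/14 = 35, a_11 = floor((33 + 25)/35) = 1.
  m_12 = 35*1 - 25 = 10, d_12 = (1115 - 10^2)/35 = 1015/35 = 29, a_12 = floor((33 + 10)/29) = 1.
  m_13 = 29*1 - 10 = 19, d_13 = (1115 - 19^2)/29 = 754/29 = 26, a_13 = floor((33 + 19)/26) = 2.
  m_14 = 26*2 - 19 = 33, d_14 = (1115 - 33^2)/26 = 26/26 = 1, a_14 = floor((33 + 33)/1) = 66.
  m_15 = 1*66 - 33 = 33, d_15 = (1115 - 33^2)/1 = 26/1 = 26: (m_15, d_15) = (m_1, d_1) = (33, 26), so from here the quotients repeat a_1, ..., a_14; the period length is 14.
So sqrt(1115) = [33; (2, 1, 1, 4, 5, 1, 5, 1, 5, 4, 1, 1, 2, 66)] with period length k = 14.
k is even, so the fundamental solution of x^2 - 1115y^2 = 1 is (p_{k-1}, q_{k-1}) = (p_13, q_13); compute convergents through index 13.
Convergents (p_i = a_i*p_{i-1} + p_{i-2}, q_i = a_i*q_{i-1} + q_{i-2} with p_{-2}=0, p_{-1}=1, q_{-2}=1, q_{-1}=0):
  i=0: a_0=33, p_0 = 33*1 + 0 = 33, q_0 = 33*0 + 1 = 1.
  i=1: a_1=2, p_1 = 2*33 + 1 = 67, q_1 = 2*1 + 0 = 2.
  i=2: a_2=1, p_2 = 1*67 + 33 = 100, q_2 = 1*2 + 1 = 3.
  i=3: a_3=1, p_3 = 1*100 + 67 = 167, q_3 = 1*3 + 2 = 5.
  i=4: a_4=4, p_4 = 4*167 + 100 = 768, q_4 = 4*5 + 3 = 23.
  i=5: a_5=5, p_5 = 5*768 + 167 = 4007, q_5 = 5*23 + 5 = 120.
  i=6: a_6=1, p_6 = 1*4007 + 768 = 4775, q_6 = 1*120 + 23 = 143.
  i=7: a_7=5, p_7 = 5*4775 + 4007 = 27882, q_7 = 5*143 + 120 = 835.
  i=8: a_8=1, p_8 = 1*27882 + 4775 = 32657, q_8 = 1*835 + 143 = 978.
  i=9: a_9=5, p_9 = 5*32657 + 27882 = 191167, q_9 = 5*978 + 835 = 5725.
  i=10: a_10=4, p_10 = 4*191167 + 32657 = 797325, q_10 = 4*5725 + 978 = 23878.
  i=11: a_11=1, p_11 = 1*797325 + 191167 = 988492, q_11 = 1*23878 + 5725 = 29603.
  i=12: a_12=1, p_12 = 1*988492 + 797325 = 1785817, q_12 = 1*29603 + 23878 = 53481.
  i=13: a_13=2, p_13 = 2*1785817 + 988492 = 4560126, q_13 = 2*53481 + 29603 = 136565.
Check: 4560126^2 - 1115*136565^2 = 20794749135876 - 20794749135875 = 1, so (x, y) = (4560126, 136565) solves the equation, and by the theorem it is the least positive solution.

(x, y) = (4560126, 136565)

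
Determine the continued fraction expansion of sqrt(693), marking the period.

[26; (3, 12, 1, 4, 1, 12, 3, 52)]

Write x_i = (sqrt(693) + m_i)/d_i with (m_0, d_0) = (0, 1). a_0 = floor(sqrt(693)) = 26, since 26^2 = 676 <= 693 < 729 = 27^2.
Iterate m_{i+1} = d_i*a_i - m_i, d_{i+1} = (693 - m_{i+1}^2)/d_i, a_{i+1} = floor((a_0 + m_{i+1})/d_{i+1}):
  m_1 = 1*26 - 0 = 26, d_1 = (693 - 26^2)/1 = 17/1 = 17, a_1 = floor((26 + 26)/17) = 3.
  m_2 = 17*3 - 26 = 25, d_2 = (693 - 25^2)/17 = 68/17 = 4, a_2 = floor((26 + 25)/4) = 12.
  m_3 = 4*12 - 25 = 23, d_3 = (693 - 23^2)/4 = 164/4 = 41, a_3 = floor((26 + 23)/41) = 1.
  m_4 = 41*1 - 23 = 18, d_4 = (693 - 18^2)/41 = 369/41 = 9, a_4 = floor((26 + 18)/9) = 4.
  m_5 = 9*4 - 18 = 18, d_5 = (693 - 18^2)/9 = 369/9 = 41, a_5 = floor((26 + 18)/41) = 1.
  m_6 = 41*1 - 18 = 23, d_6 = (693 - 23^2)/41 = 164/41 = 4, a_6 = floor((26 + 23)/4) = 12.
  m_7 = 4*12 - 23 = 25, d_7 = (693 - 25^2)/4 = 68/4 = 17, a_7 = floor((26 + 25)/17) = 3.
  m_8 = 17*3 - 25 = 26, d_8 = (693 - 26^2)/17 = 17/17 = 1, a_8 = floor((26 + 26)/1) = 52.
  m_9 = 1*52 - 26 = 26, d_9 = (693 - 26^2)/1 = 17/1 = 17: (m_9, d_9) = (m_1, d_1) = (26, 17), so from here the quotients repeat a_1, ..., a_8; the period length is 8.
Hence the expansion of sqrt(693) is a_0 = 26 followed by the repeating block 3, 12, 1, 4, 1, 12, 3, 52 (period 8).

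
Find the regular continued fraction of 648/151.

Run the Euclidean algorithm on 648 and 151; the successive quotients are the partial quotients a_0, a_1, ... (each step inverts the fractional part left over by the previous one):
  648 = 4*151 + 44, so a_0 = 4.
  151 = 3*44 + 19, so a_1 = 3.
  44 = 2*19 + 6, so a_2 = 2.
  19 = 3*6 + 1, so a_3 = 3.
  6 = 6*1 + 0, so a_4 = 6.
The remainder reaches 0 after 5 divisions, so the expansion has 5 partial quotients, read off in order.

[4; 3, 2, 3, 6]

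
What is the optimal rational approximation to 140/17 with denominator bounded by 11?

74/9

Expand x = 140/17 as a continued fraction with the Euclidean algorithm:
  140 = 8*17 + 4, so a_0 = 8.
  17 = 4*4 + 1, so a_1 = 4.
  4 = 4*1 + 0, so a_2 = 4.
so x = [8; 4, 4].
Convergents (p_i = a_i*p_{i-1} + p_{i-2}, q_i = a_i*q_{i-1} + q_{i-2} with p_{-2}=0, p_{-1}=1, q_{-2}=1, q_{-1}=0), until the denominator exceeds 11:
  i=0: a_0=8, p_0 = 8*1 + 0 = 8, q_0 = 8*0 + 1 = 1.
  i=1: a_1=4, p_1 = 4*8 + 1 = 33, q_1 = 4*1 + 0 = 4.
  i=2: a_2=4, p_2 = 4*33 + 8 = 140, q_2 = 4*4 + 1 = 17.
q_2 = 17 > 11, so the last convergent with denominator <= 11 is p_1/q_1 = 33/4.
The closest fraction with denominator <= 11 is either p_1/q_1 or the intermediate fraction (k*p_1 + p_0)/(k*q_1 + q_0) with the largest k >= 1 whose denominator stays <= 11; these approach x as k grows, and every other convergent or intermediate fraction in range is farther away.
Largest k: floor((11 - q_0)/q_1) = floor((11 - 1)/4) = 2.
That gives (2*33 + 8)/(2*4 + 1) = 74/9.
Compare the errors: |x - 33/4| = |140*4 - 33*17|/(17*4) = 1/68, and |x - 74/9| = |140*9 - 74*17|/(17*9) = 2/153.
Cross-multiplying, 2*68 = 136 < 153 = 1*153, so 2/153 is smaller: the intermediate fraction 74/9 is closer to x than 33/4.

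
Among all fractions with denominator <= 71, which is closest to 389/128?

Expand x = 389/128 as a continued fraction with the Euclidean algorithm:
  389 = 3*128 + 5, so a_0 = 3.
  128 = 25*5 + 3, so a_1 = 25.
  5 = 1*3 + 2, so a_2 = 1.
  3 = 1*2 + 1, so a_3 = 1.
  2 = 2*1 + 0, so a_4 = 2.
so x = [3; 25, 1, 1, 2].
Convergents (p_i = a_i*p_{i-1} + p_{i-2}, q_i = a_i*q_{i-1} + q_{i-2} with p_{-2}=0, p_{-1}=1, q_{-2}=1, q_{-1}=0), until the denominator exceeds 71:
  i=0: a_0=3, p_0 = 3*1 + 0 = 3, q_0 = 3*0 + 1 = 1.
  i=1: a_1=25, p_1 = 25*3 + 1 = 76, q_1 = 25*1 + 0 = 25.
  i=2: a_2=1, p_2 = 1*76 + 3 = 79, q_2 = 1*25 + 1 = 26.
  i=3: a_3=1, p_3 = 1*79 + 76 = 155, q_3 = 1*26 + 25 = 51.
  i=4: a_4=2, p_4 = 2*155 + 79 = 389, q_4 = 2*51 + 26 = 128.
q_4 = 128 > 71, so the last convergent with denominator <= 71 is p_3/q_3 = 155/51.
The closest fraction with denominator <= 71 is either p_3/q_3 or the intermediate fraction (k*p_3 + p_2)/(k*q_3 + q_2) with the largest k >= 1 whose denominator stays <= 71; these approach x as k grows, and every other convergent or intermediate fraction in range is farther away.
Largest k: floor((71 - q_2)/q_3) = floor((71 - 26)/51) = 0.
Since k = 0, no intermediate fraction beyond p_3/q_3 has denominator <= 71, so the convergent 155/51 is the closest (its error is |389*51 - 155*128|/(128*51) = 1/6528).

155/51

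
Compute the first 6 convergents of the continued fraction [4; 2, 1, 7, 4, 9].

Using the convergent recurrence p_i = a_i*p_{i-1} + p_{i-2}, q_i = a_i*q_{i-1} + q_{i-2} with p_{-2}=0, p_{-1}=1, q_{-2}=1, q_{-1}=0:
  i=0: a_0=4, p_0 = 4*1 + 0 = 4, q_0 = 4*0 + 1 = 1.
  i=1: a_1=2, p_1 = 2*4 + 1 = 9, q_1 = 2*1 + 0 = 2.
  i=2: a_2=1, p_2 = 1*9 + 4 = 13, q_2 = 1*2 + 1 = 3.
  i=3: a_3=7, p_3 = 7*13 + 9 = 100, q_3 = 7*3 + 2 = 23.
  i=4: a_4=4, p_4 = 4*100 + 13 = 413, q_4 = 4*23 + 3 = 95.
  i=5: a_5=9, p_5 = 9*413 + 100 = 3817, q_5 = 9*95 + 23 = 878.

4/1, 9/2, 13/3, 100/23, 413/95, 3817/878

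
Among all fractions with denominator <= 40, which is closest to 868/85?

Expand x = 868/85 as a continued fraction with the Euclidean algorithm:
  868 = 10*85 + 18, so a_0 = 10.
  85 = 4*18 + 13, so a_1 = 4.
  18 = 1*13 + 5, so a_2 = 1.
  13 = 2*5 + 3, so a_3 = 2.
  5 = 1*3 + 2, so a_4 = 1.
  3 = 1*2 + 1, so a_5 = 1.
  2 = 2*1 + 0, so a_6 = 2.
so x = [10; 4, 1, 2, 1, 1, 2].
Convergents (p_i = a_i*p_{i-1} + p_{i-2}, q_i = a_i*q_{i-1} + q_{i-2} with p_{-2}=0, p_{-1}=1, q_{-2}=1, q_{-1}=0), until the denominator exceeds 40:
  i=0: a_0=10, p_0 = 10*1 + 0 = 10, q_0 = 10*0 + 1 = 1.
  i=1: a_1=4, p_1 = 4*10 + 1 = 41, q_1 = 4*1 + 0 = 4.
  i=2: a_2=1, p_2 = 1*41 + 10 = 51, q_2 = 1*4 + 1 = 5.
  i=3: a_3=2, p_3 = 2*51 + 41 = 143, q_3 = 2*5 + 4 = 14.
  i=4: a_4=1, p_4 = 1*143 + 51 = 194, q_4 = 1*14 + 5 = 19.
  i=5: a_5=1, p_5 = 1*194 + 143 = 337, q_5 = 1*19 + 14 = 33.
  i=6: a_6=2, p_6 = 2*337 + 194 = 868, q_6 = 2*33 + 19 = 85.
q_6 = 85 > 40, so the last convergent with denominator <= 40 is p_5/q_5 = 337/33.
The closest fraction with denominator <= 40 is either p_5/q_5 or the intermediate fraction (k*p_5 + p_4)/(k*q_5 + q_4) with the largest k >= 1 whose denominator stays <= 40; these approach x as k grows, and every other convergent or intermediate fraction in range is farther away.
Largest k: floor((40 - q_4)/q_5) = floor((40 - 19)/33) = 0.
Since k = 0, no intermediate fraction beyond p_5/q_5 has denominator <= 40, so the convergent 337/33 is the closest (its error is |868*33 - 337*85|/(85*33) = 1/2805).

337/33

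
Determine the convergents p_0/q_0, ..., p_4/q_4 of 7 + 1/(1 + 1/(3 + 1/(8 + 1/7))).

Using the convergent recurrence p_i = a_i*p_{i-1} + p_{i-2}, q_i = a_i*q_{i-1} + q_{i-2} with p_{-2}=0, p_{-1}=1, q_{-2}=1, q_{-1}=0:
  i=0: a_0=7, p_0 = 7*1 + 0 = 7, q_0 = 7*0 + 1 = 1.
  i=1: a_1=1, p_1 = 1*7 + 1 = 8, q_1 = 1*1 + 0 = 1.
  i=2: a_2=3, p_2 = 3*8 + 7 = 31, q_2 = 3*1 + 1 = 4.
  i=3: a_3=8, p_3 = 8*31 + 8 = 256, q_3 = 8*4 + 1 = 33.
  i=4: a_4=7, p_4 = 7*256 + 31 = 1823, q_4 = 7*33 + 4 = 235.

7/1, 8/1, 31/4, 256/33, 1823/235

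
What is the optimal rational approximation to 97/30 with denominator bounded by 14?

42/13

Expand x = 97/30 as a continued fraction with the Euclidean algorithm:
  97 = 3*30 + 7, so a_0 = 3.
  30 = 4*7 + 2, so a_1 = 4.
  7 = 3*2 + 1, so a_2 = 3.
  2 = 2*1 + 0, so a_3 = 2.
so x = [3; 4, 3, 2].
Convergents (p_i = a_i*p_{i-1} + p_{i-2}, q_i = a_i*q_{i-1} + q_{i-2} with p_{-2}=0, p_{-1}=1, q_{-2}=1, q_{-1}=0), until the denominator exceeds 14:
  i=0: a_0=3, p_0 = 3*1 + 0 = 3, q_0 = 3*0 + 1 = 1.
  i=1: a_1=4, p_1 = 4*3 + 1 = 13, q_1 = 4*1 + 0 = 4.
  i=2: a_2=3, p_2 = 3*13 + 3 = 42, q_2 = 3*4 + 1 = 13.
  i=3: a_3=2, p_3 = 2*42 + 13 = 97, q_3 = 2*13 + 4 = 30.
q_3 = 30 > 14, so the last convergent with denominator <= 14 is p_2/q_2 = 42/13.
The closest fraction with denominator <= 14 is either p_2/q_2 or the intermediate fraction (k*p_2 + p_1)/(k*q_2 + q_1) with the largest k >= 1 whose denominator stays <= 14; these approach x as k grows, and every other convergent or intermediate fraction in range is farther away.
Largest k: floor((14 - q_1)/q_2) = floor((14 - 4)/13) = 0.
Since k = 0, no intermediate fraction beyond p_2/q_2 has denominator <= 14, so the convergent 42/13 is the closest (its error is |97*13 - 42*30|/(30*13) = 1/390).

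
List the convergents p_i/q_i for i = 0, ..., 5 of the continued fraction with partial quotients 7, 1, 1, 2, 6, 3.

Using the convergent recurrence p_i = a_i*p_{i-1} + p_{i-2}, q_i = a_i*q_{i-1} + q_{i-2} with p_{-2}=0, p_{-1}=1, q_{-2}=1, q_{-1}=0:
  i=0: a_0=7, p_0 = 7*1 + 0 = 7, q_0 = 7*0 + 1 = 1.
  i=1: a_1=1, p_1 = 1*7 + 1 = 8, q_1 = 1*1 + 0 = 1.
  i=2: a_2=1, p_2 = 1*8 + 7 = 15, q_2 = 1*1 + 1 = 2.
  i=3: a_3=2, p_3 = 2*15 + 8 = 38, q_3 = 2*2 + 1 = 5.
  i=4: a_4=6, p_4 = 6*38 + 15 = 243, q_4 = 6*5 + 2 = 32.
  i=5: a_5=3, p_5 = 3*243 + 38 = 767, q_5 = 3*32 + 5 = 101.

7/1, 8/1, 15/2, 38/5, 243/32, 767/101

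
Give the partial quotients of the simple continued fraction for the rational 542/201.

[2; 1, 2, 3, 2, 1, 1, 3]

Run the Euclidean algorithm on 542 and 201; the successive quotients are the partial quotients a_0, a_1, ... (each step inverts the fractional part left over by the previous one):
  542 = 2*201 + 140, so a_0 = 2.
  201 = 1*140 + 61, so a_1 = 1.
  140 = 2*61 + 18, so a_2 = 2.
  61 = 3*18 + 7, so a_3 = 3.
  18 = 2*7 + 4, so a_4 = 2.
  7 = 1*4 + 3, so a_5 = 1.
  4 = 1*3 + 1, so a_6 = 1.
  3 = 3*1 + 0, so a_7 = 3.
The remainder reaches 0 after 8 divisions, so the expansion has 8 partial quotients, read off in order.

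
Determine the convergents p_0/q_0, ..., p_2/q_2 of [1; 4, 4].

1/1, 5/4, 21/17

Using the convergent recurrence p_i = a_i*p_{i-1} + p_{i-2}, q_i = a_i*q_{i-1} + q_{i-2} with p_{-2}=0, p_{-1}=1, q_{-2}=1, q_{-1}=0:
  i=0: a_0=1, p_0 = 1*1 + 0 = 1, q_0 = 1*0 + 1 = 1.
  i=1: a_1=4, p_1 = 4*1 + 1 = 5, q_1 = 4*1 + 0 = 4.
  i=2: a_2=4, p_2 = 4*5 + 1 = 21, q_2 = 4*4 + 1 = 17.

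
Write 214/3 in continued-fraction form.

[71; 3]

Run the Euclidean algorithm on 214 and 3; the successive quotients are the partial quotients a_0, a_1, ... (each step inverts the fractional part left over by the previous one):
  214 = 71*3 + 1, so a_0 = 71.
  3 = 3*1 + 0, so a_1 = 3.
The remainder reaches 0 after 2 divisions, so the expansion has 2 partial quotients, read off in order.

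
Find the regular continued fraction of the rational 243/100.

Run the Euclidean algorithm on 243 and 100; the successive quotients are the partial quotients a_0, a_1, ... (each step inverts the fractional part left over by the previous one):
  243 = 2*100 + 43, so a_0 = 2.
  100 = 2*43 + 14, so a_1 = 2.
  43 = 3*14 + 1, so a_2 = 3.
  14 = 14*1 + 0, so a_3 = 14.
The remainder reaches 0 after 4 divisions, so the expansion has 4 partial quotients, read off in order.

[2; 2, 3, 14]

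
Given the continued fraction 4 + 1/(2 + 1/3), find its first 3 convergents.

4/1, 9/2, 31/7

Using the convergent recurrence p_i = a_i*p_{i-1} + p_{i-2}, q_i = a_i*q_{i-1} + q_{i-2} with p_{-2}=0, p_{-1}=1, q_{-2}=1, q_{-1}=0:
  i=0: a_0=4, p_0 = 4*1 + 0 = 4, q_0 = 4*0 + 1 = 1.
  i=1: a_1=2, p_1 = 2*4 + 1 = 9, q_1 = 2*1 + 0 = 2.
  i=2: a_2=3, p_2 = 3*9 + 4 = 31, q_2 = 3*2 + 1 = 7.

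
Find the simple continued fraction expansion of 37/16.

[2; 3, 5]

Run the Euclidean algorithm on 37 and 16; the successive quotients are the partial quotients a_0, a_1, ... (each step inverts the fractional part left over by the previous one):
  37 = 2*16 + 5, so a_0 = 2.
  16 = 3*5 + 1, so a_1 = 3.
  5 = 5*1 + 0, so a_2 = 5.
The remainder reaches 0 after 3 divisions, so the expansion has 3 partial quotients, read off in order.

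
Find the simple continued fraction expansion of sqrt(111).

[10; (1, 1, 6, 1, 1, 20)]

Write x_i = (sqrt(111) + m_i)/d_i with (m_0, d_0) = (0, 1). a_0 = floor(sqrt(111)) = 10, since 10^2 = 100 <= 111 < 121 = 11^2.
Iterate m_{i+1} = d_i*a_i - m_i, d_{i+1} = (111 - m_{i+1}^2)/d_i, a_{i+1} = floor((a_0 + m_{i+1})/d_{i+1}):
  m_1 = 1*10 - 0 = 10, d_1 = (111 - 10^2)/1 = 11/1 = 11, a_1 = floor((10 + 10)/11) = 1.
  m_2 = 11*1 - 10 = 1, d_2 = (111 - 1^2)/11 = 110/11 = 10, a_2 = floor((10 + 1)/10) = 1.
  m_3 = 10*1 - 1 = 9, d_3 = (111 - 9^2)/10 = 30/10 = 3, a_3 = floor((10 + 9)/3) = 6.
  m_4 = 3*6 - 9 = 9, d_4 = (111 - 9^2)/3 = 30/3 = 10, a_4 = floor((10 + 9)/10) = 1.
  m_5 = 10*1 - 9 = 1, d_5 = (111 - 1^2)/10 = 110/10 = 11, a_5 = floor((10 + 1)/11) = 1.
  m_6 = 11*1 - 1 = 10, d_6 = (111 - 10^2)/11 = 11/11 = 1, a_6 = floor((10 + 10)/1) = 20.
  m_7 = 1*20 - 10 = 10, d_7 = (111 - 10^2)/1 = 11/1 = 11: (m_7, d_7) = (m_1, d_1) = (10, 11), so from here the quotients repeat a_1, ..., a_6; the period length is 6.
Hence the expansion of sqrt(111) is a_0 = 10 followed by the repeating block 1, 1, 6, 1, 1, 20 (period 6).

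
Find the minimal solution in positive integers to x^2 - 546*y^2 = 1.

(x, y) = (701, 30)

First expand sqrt(546) as a continued fraction. With x_i = (sqrt(546) + m_i)/d_i and (m_0, d_0) = (0, 1): a_0 = floor(sqrt(546)) = 23, since 23^2 = 529 <= 546 < 576 = 24^2.
Iterate m_{i+1} = d_i*a_i - m_i, d_{i+1} = (546 - m_{i+1}^2)/d_i, a_{i+1} = floor((a_0 + m_{i+1})/d_{i+1}):
  m_1 = 1*23 - 0 = 23, d_1 = (546 - 23^2)/1 = 17/1 = 17, a_1 = floor((23 + 23)/17) = 2.
  m_2 = 17*2 - 23 = 11, d_2 = (546 - 11^2)/17 = 425/17 = 25, a_2 = floor((23 + 11)/25) = 1.
  m_3 = 25*1 - 11 = 14, d_3 = (546 - 14^2)/25 = 350/25 = 14, a_3 = floor((23 + 14)/14) = 2.
  m_4 = 14*2 - 14 = 14, d_4 = (546 - 14^2)/14 = 350/14 = 25, a_4 = floor((23 + 14)/25) = 1.
  m_5 = 25*1 - 14 = 11, d_5 = (546 - 11^2)/25 = 425/25 = 17, a_5 = floor((23 + 11)/17) = 2.
  m_6 = 17*2 - 11 = 23, d_6 = (546 - 23^2)/17 = 17/17 = 1, a_6 = floor((23 + 23)/1) = 46.
  m_7 = 1*46 - 23 = 23, d_7 = (546 - 23^2)/1 = 17/1 = 17: (m_7, d_7) = (m_1, d_1) = (23, 17), so from here the quotients repeat a_1, ..., a_6; the period length is 6.
So sqrt(546) = [23; (2, 1, 2, 1, 2, 46)] with period length k = 6.
k is even, so the fundamental solution of x^2 - 546y^2 = 1 is (p_{k-1}, q_{k-1}) = (p_5, q_5); compute convergents through index 5.
Convergents (p_i = a_i*p_{i-1} + p_{i-2}, q_i = a_i*q_{i-1} + q_{i-2} with p_{-2}=0, p_{-1}=1, q_{-2}=1, q_{-1}=0):
  i=0: a_0=23, p_0 = 23*1 + 0 = 23, q_0 = 23*0 + 1 = 1.
  i=1: a_1=2, p_1 = 2*23 + 1 = 47, q_1 = 2*1 + 0 = 2.
  i=2: a_2=1, p_2 = 1*47 + 23 = 70, q_2 = 1*2 + 1 = 3.
  i=3: a_3=2, p_3 = 2*70 + 47 = 187, q_3 = 2*3 + 2 = 8.
  i=4: a_4=1, p_4 = 1*187 + 70 = 257, q_4 = 1*8 + 3 = 11.
  i=5: a_5=2, p_5 = 2*257 + 187 = 701, q_5 = 2*11 + 8 = 30.
Check: 701^2 - 546*30^2 = 491401 - 491400 = 1, so (x, y) = (701, 30) solves the equation, and by the theorem it is the least positive solution.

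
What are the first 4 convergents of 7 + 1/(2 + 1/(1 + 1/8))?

Using the convergent recurrence p_i = a_i*p_{i-1} + p_{i-2}, q_i = a_i*q_{i-1} + q_{i-2} with p_{-2}=0, p_{-1}=1, q_{-2}=1, q_{-1}=0:
  i=0: a_0=7, p_0 = 7*1 + 0 = 7, q_0 = 7*0 + 1 = 1.
  i=1: a_1=2, p_1 = 2*7 + 1 = 15, q_1 = 2*1 + 0 = 2.
  i=2: a_2=1, p_2 = 1*15 + 7 = 22, q_2 = 1*2 + 1 = 3.
  i=3: a_3=8, p_3 = 8*22 + 15 = 191, q_3 = 8*3 + 2 = 26.

7/1, 15/2, 22/3, 191/26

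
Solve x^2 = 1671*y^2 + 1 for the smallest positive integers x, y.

(x, y) = (9558676, 233835)

First expand sqrt(1671) as a continued fraction. With x_i = (sqrt(1671) + m_i)/d_i and (m_0, d_0) = (0, 1): a_0 = floor(sqrt(1671)) = 40, since 40^2 = 1600 <= 1671 < 1681 = 41^2.
Iterate m_{i+1} = d_i*a_i - m_i, d_{i+1} = (1671 - m_{i+1}^2)/d_i, a_{i+1} = floor((a_0 + m_{i+1})/d_{i+1}):
  m_1 = 1*40 - 0 = 40, d_1 = (1671 - 40^2)/1 = 71/1 = 71, a_1 = floor((40 + 40)/71) = 1.
  m_2 = 71*1 - 40 = 31, d_2 = (1671 - 31^2)/71 = 710/71 = 10, a_2 = floor((40 + 31)/10) = 7.
  m_3 = 10*7 - 31 = 39, d_3 = (1671 - 39^2)/10 = 150/10 = 15, a_3 = floor((40 + 39)/15) = 5.
  m_4 = 15*5 - 39 = 36, d_4 = (1671 - 36^2)/15 = 375/15 = 25, a_4 = floor((40 + 36)/25) = 3.
  m_5 = 25*3 - 36 = 39, d_5 = (1671 - 39^2)/25 = 150/25 = 6, a_5 = floor((40 + 39)/6) = 13.
  m_6 = 6*13 - 39 = 39, d_6 = (1671 - 39^2)/6 = 150/6 = 25, a_6 = floor((40 + 39)/25) = 3.
  m_7 = 25*3 - 39 = 36, d_7 = (1671 - 36^2)/25 = 375/25 = 15, a_7 = floor((40 + 36)/15) = 5.
  m_8 = 15*5 - 36 = 39, d_8 = (1671 - 39^2)/15 = 150/15 = 10, a_8 = floor((40 + 39)/10) = 7.
  m_9 = 10*7 - 39 = 31, d_9 = (1671 - 31^2)/10 = 710/10 = 71, a_9 = floor((40 + 31)/71) = 1.
  m_10 = 71*1 - 31 = 40, d_10 = (1671 - 40^2)/71 = 71/71 = 1, a_10 = floor((40 + 40)/1) = 80.
  m_11 = 1*80 - 40 = 40, d_11 = (1671 - 40^2)/1 = 71/1 = 71: (m_11, d_11) = (m_1, d_1) = (40, 71), so from here the quotients repeat a_1, ..., a_10; the period length is 10.
So sqrt(1671) = [40; (1, 7, 5, 3, 13, 3, 5, 7, 1, 80)] with period length k = 10.
k is even, so the fundamental solution of x^2 - 1671y^2 = 1 is (p_{k-1}, q_{k-1}) = (p_9, q_9); compute convergents through index 9.
Convergents (p_i = a_i*p_{i-1} + p_{i-2}, q_i = a_i*q_{i-1} + q_{i-2} with p_{-2}=0, p_{-1}=1, q_{-2}=1, q_{-1}=0):
  i=0: a_0=40, p_0 = 40*1 + 0 = 40, q_0 = 40*0 + 1 = 1.
  i=1: a_1=1, p_1 = 1*40 + 1 = 41, q_1 = 1*1 + 0 = 1.
  i=2: a_2=7, p_2 = 7*41 + 40 = 327, q_2 = 7*1 + 1 = 8.
  i=3: a_3=5, p_3 = 5*327 + 41 = 1676, q_3 = 5*8 + 1 = 41.
  i=4: a_4=3, p_4 = 3*1676 + 327 = 5355, q_4 = 3*41 + 8 = 131.
  i=5: a_5=13, p_5 = 13*5355 + 1676 = 71291, q_5 = 13*131 + 41 = 1744.
  i=6: a_6=3, p_6 = 3*71291 + 5355 = 219228, q_6 = 3*1744 + 131 = 5363.
  i=7: a_7=5, p_7 = 5*219228 + 71291 = 1167431, q_7 = 5*5363 + 1744 = 28559.
  i=8: a_8=7, p_8 = 7*1167431 + 219228 = 8391245, q_8 = 7*28559 + 5363 = 205276.
  i=9: a_9=1, p_9 = 1*8391245 + 1167431 = 9558676, q_9 = 1*205276 + 28559 = 233835.
Check: 9558676^2 - 1671*233835^2 = 91368286872976 - 91368286872975 = 1, so (x, y) = (9558676, 233835) solves the equation, and by the theorem it is the least positive solution.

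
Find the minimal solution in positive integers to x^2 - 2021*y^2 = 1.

(x, y) = (45495, 1012)

First expand sqrt(2021) as a continued fraction. With x_i = (sqrt(2021) + m_i)/d_i and (m_0, d_0) = (0, 1): a_0 = floor(sqrt(2021)) = 44, since 44^2 = 1936 <= 2021 < 2025 = 45^2.
Iterate m_{i+1} = d_i*a_i - m_i, d_{i+1} = (2021 - m_{i+1}^2)/d_i, a_{i+1} = floor((a_0 + m_{i+1})/d_{i+1}):
  m_1 = 1*44 - 0 = 44, d_1 = (2021 - 44^2)/1 = 85/1 = 85, a_1 = floor((44 + 44)/85) = 1.
  m_2 = 85*1 - 44 = 41, d_2 = (2021 - 41^2)/85 = 340/85 = 4, a_2 = floor((44 + 41)/4) = 21.
  m_3 = 4*21 - 41 = 43, d_3 = (2021 - 43^2)/4 = 172/4 = 43, a_3 = floor((44 + 43)/43) = 2.
  m_4 = 43*2 - 43 = 43, d_4 = (2021 - 43^2)/43 = 172/43 = 4, a_4 = floor((44 + 43)/4) = 21.
  m_5 = 4*21 - 43 = 41, d_5 = (2021 - 41^2)/4 = 340/4 = 85, a_5 = floor((44 + 41)/85) = 1.
  m_6 = 85*1 - 41 = 44, d_6 = (2021 - 44^2)/85 = 85/85 = 1, a_6 = floor((44 + 44)/1) = 88.
  m_7 = 1*88 - 44 = 44, d_7 = (2021 - 44^2)/1 = 85/1 = 85: (m_7, d_7) = (m_1, d_1) = (44, 85), so from here the quotients repeat a_1, ..., a_6; the period length is 6.
So sqrt(2021) = [44; (1, 21, 2, 21, 1, 88)] with period length k = 6.
k is even, so the fundamental solution of x^2 - 2021y^2 = 1 is (p_{k-1}, q_{k-1}) = (p_5, q_5); compute convergents through index 5.
Convergents (p_i = a_i*p_{i-1} + p_{i-2}, q_i = a_i*q_{i-1} + q_{i-2} with p_{-2}=0, p_{-1}=1, q_{-2}=1, q_{-1}=0):
  i=0: a_0=44, p_0 = 44*1 + 0 = 44, q_0 = 44*0 + 1 = 1.
  i=1: a_1=1, p_1 = 1*44 + 1 = 45, q_1 = 1*1 + 0 = 1.
  i=2: a_2=21, p_2 = 21*45 + 44 = 989, q_2 = 21*1 + 1 = 22.
  i=3: a_3=2, p_3 = 2*989 + 45 = 2023, q_3 = 2*22 + 1 = 45.
  i=4: a_4=21, p_4 = 21*2023 + 989 = 43472, q_4 = 21*45 + 22 = 967.
  i=5: a_5=1, p_5 = 1*43472 + 2023 = 45495, q_5 = 1*967 + 45 = 1012.
Check: 45495^2 - 2021*1012^2 = 2069795025 - 2069795024 = 1, so (x, y) = (45495, 1012) solves the equation, and by the theorem it is the least positive solution.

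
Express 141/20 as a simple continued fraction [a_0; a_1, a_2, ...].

[7; 20]

Run the Euclidean algorithm on 141 and 20; the successive quotients are the partial quotients a_0, a_1, ... (each step inverts the fractional part left over by the previous one):
  141 = 7*20 + 1, so a_0 = 7.
  20 = 20*1 + 0, so a_1 = 20.
The remainder reaches 0 after 2 divisions, so the expansion has 2 partial quotients, read off in order.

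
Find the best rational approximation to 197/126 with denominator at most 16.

25/16

Expand x = 197/126 as a continued fraction with the Euclidean algorithm:
  197 = 1*126 + 71, so a_0 = 1.
  126 = 1*71 + 55, so a_1 = 1.
  71 = 1*55 + 16, so a_2 = 1.
  55 = 3*16 + 7, so a_3 = 3.
  16 = 2*7 + 2, so a_4 = 2.
  7 = 3*2 + 1, so a_5 = 3.
  2 = 2*1 + 0, so a_6 = 2.
so x = [1; 1, 1, 3, 2, 3, 2].
Convergents (p_i = a_i*p_{i-1} + p_{i-2}, q_i = a_i*q_{i-1} + q_{i-2} with p_{-2}=0, p_{-1}=1, q_{-2}=1, q_{-1}=0), until the denominator exceeds 16:
  i=0: a_0=1, p_0 = 1*1 + 0 = 1, q_0 = 1*0 + 1 = 1.
  i=1: a_1=1, p_1 = 1*1 + 1 = 2, q_1 = 1*1 + 0 = 1.
  i=2: a_2=1, p_2 = 1*2 + 1 = 3, q_2 = 1*1 + 1 = 2.
  i=3: a_3=3, p_3 = 3*3 + 2 = 11, q_3 = 3*2 + 1 = 7.
  i=4: a_4=2, p_4 = 2*11 + 3 = 25, q_4 = 2*7 + 2 = 16.
  i=5: a_5=3, p_5 = 3*25 + 11 = 86, q_5 = 3*16 + 7 = 55.
q_5 = 55 > 16, so the last convergent with denominator <= 16 is p_4/q_4 = 25/16.
The closest fraction with denominator <= 16 is either p_4/q_4 or the intermediate fraction (k*p_4 + p_3)/(k*q_4 + q_3) with the largest k >= 1 whose denominator stays <= 16; these approach x as k grows, and every other convergent or intermediate fraction in range is farther away.
Largest k: floor((16 - q_3)/q_4) = floor((16 - 7)/16) = 0.
Since k = 0, no intermediate fraction beyond p_4/q_4 has denominator <= 16, so the convergent 25/16 is the closest (its error is |197*16 - 25*126|/(126*16) = 2/2016).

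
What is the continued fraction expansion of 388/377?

Run the Euclidean algorithm on 388 and 377; the successive quotients are the partial quotients a_0, a_1, ... (each step inverts the fractional part left over by the previous one):
  388 = 1*377 + 11, so a_0 = 1.
  377 = 34*11 + 3, so a_1 = 34.
  11 = 3*3 + 2, so a_2 = 3.
  3 = 1*2 + 1, so a_3 = 1.
  2 = 2*1 + 0, so a_4 = 2.
The remainder reaches 0 after 5 divisions, so the expansion has 5 partial quotients, read off in order.

[1; 34, 3, 1, 2]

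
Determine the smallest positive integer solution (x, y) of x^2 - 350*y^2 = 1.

(x, y) = (449, 24)

First expand sqrt(350) as a continued fraction. With x_i = (sqrt(350) + m_i)/d_i and (m_0, d_0) = (0, 1): a_0 = floor(sqrt(350)) = 18, since 18^2 = 324 <= 350 < 361 = 19^2.
Iterate m_{i+1} = d_i*a_i - m_i, d_{i+1} = (350 - m_{i+1}^2)/d_i, a_{i+1} = floor((a_0 + m_{i+1})/d_{i+1}):
  m_1 = 1*18 - 0 = 18, d_1 = (350 - 18^2)/1 = 26/1 = 26, a_1 = floor((18 + 18)/26) = 1.
  m_2 = 26*1 - 18 = 8, d_2 = (350 - 8^2)/26 = 286/26 = 11, a_2 = floor((18 + 8)/11) = 2.
  m_3 = 11*2 - 8 = 14, d_3 = (350 - 14^2)/11 = 154/11 = 14, a_3 = floor((18 + 14)/14) = 2.
  m_4 = 14*2 - 14 = 14, d_4 = (350 - 14^2)/14 = 154/14 = 11, a_4 = floor((18 + 14)/11) = 2.
  m_5 = 11*2 - 14 = 8, d_5 = (350 - 8^2)/11 = 286/11 = 26, a_5 = floor((18 + 8)/26) = 1.
  m_6 = 26*1 - 8 = 18, d_6 = (350 - 18^2)/26 = 26/26 = 1, a_6 = floor((18 + 18)/1) = 36.
  m_7 = 1*36 - 18 = 18, d_7 = (350 - 18^2)/1 = 26/1 = 26: (m_7, d_7) = (m_1, d_1) = (18, 26), so from here the quotients repeat a_1, ..., a_6; the period length is 6.
So sqrt(350) = [18; (1, 2, 2, 2, 1, 36)] with period length k = 6.
k is even, so the fundamental solution of x^2 - 350y^2 = 1 is (p_{k-1}, q_{k-1}) = (p_5, q_5); compute convergents through index 5.
Convergents (p_i = a_i*p_{i-1} + p_{i-2}, q_i = a_i*q_{i-1} + q_{i-2} with p_{-2}=0, p_{-1}=1, q_{-2}=1, q_{-1}=0):
  i=0: a_0=18, p_0 = 18*1 + 0 = 18, q_0 = 18*0 + 1 = 1.
  i=1: a_1=1, p_1 = 1*18 + 1 = 19, q_1 = 1*1 + 0 = 1.
  i=2: a_2=2, p_2 = 2*19 + 18 = 56, q_2 = 2*1 + 1 = 3.
  i=3: a_3=2, p_3 = 2*56 + 19 = 131, q_3 = 2*3 + 1 = 7.
  i=4: a_4=2, p_4 = 2*131 + 56 = 318, q_4 = 2*7 + 3 = 17.
  i=5: a_5=1, p_5 = 1*318 + 131 = 449, q_5 = 1*17 + 7 = 24.
Check: 449^2 - 350*24^2 = 201601 - 201600 = 1, so (x, y) = (449, 24) solves the equation, and by the theorem it is the least positive solution.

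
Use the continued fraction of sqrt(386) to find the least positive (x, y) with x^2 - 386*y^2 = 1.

(x, y) = (111555, 5678)

First expand sqrt(386) as a continued fraction. With x_i = (sqrt(386) + m_i)/d_i and (m_0, d_0) = (0, 1): a_0 = floor(sqrt(386)) = 19, since 19^2 = 361 <= 386 < 400 = 20^2.
Iterate m_{i+1} = d_i*a_i - m_i, d_{i+1} = (386 - m_{i+1}^2)/d_i, a_{i+1} = floor((a_0 + m_{i+1})/d_{i+1}):
  m_1 = 1*19 - 0 = 19, d_1 = (386 - 19^2)/1 = 25/1 = 25, a_1 = floor((19 + 19)/25) = 1.
  m_2 = 25*1 - 19 = 6, d_2 = (386 - 6^2)/25 = 350/25 = 14, a_2 = floor((19 + 6)/14) = 1.
  m_3 = 14*1 - 6 = 8, d_3 = (386 - 8^2)/14 = 322/14 = 23, a_3 = floor((19 + 8)/23) = 1.
  m_4 = 23*1 - 8 = 15, d_4 = (386 - 15^2)/23 = 161/23 = 7, a_4 = floor((19 + 15)/7) = 4.
  m_5 = 7*4 - 15 = 13, d_5 = (386 - 13^2)/7 = 217/7 = 31, a_5 = floor((19 + 13)/31) = 1.
  m_6 = 31*1 - 13 = 18, d_6 = (386 - 18^2)/31 = 62/31 = 2, a_6 = floor((19 + 18)/2) = 18.
  m_7 = 2*18 - 18 = 18, d_7 = (386 - 18^2)/2 = 62/2 = 31, a_7 = floor((19 + 18)/31) = 1.
  m_8 = 31*1 - 18 = 13, d_8 = (386 - 13^2)/31 = 217/31 = 7, a_8 = floor((19 + 13)/7) = 4.
  m_9 = 7*4 - 13 = 15, d_9 = (386 - 15^2)/7 = 161/7 = 23, a_9 = floor((19 + 15)/23) = 1.
  m_10 = 23*1 - 15 = 8, d_10 = (386 - 8^2)/23 = 322/23 = 14, a_10 = floor((19 + 8)/14) = 1.
  m_11 = 14*1 - 8 = 6, d_11 = (386 - 6^2)/14 = 350/14 = 25, a_11 = floor((19 + 6)/25) = 1.
  m_12 = 25*1 - 6 = 19, d_12 = (386 - 19^2)/25 = 25/25 = 1, a_12 = floor((19 + 19)/1) = 38.
  m_13 = 1*38 - 19 = 19, d_13 = (386 - 19^2)/1 = 25/1 = 25: (m_13, d_13) = (m_1, d_1) = (19, 25), so from here the quotients repeat a_1, ..., a_12; the period length is 12.
So sqrt(386) = [19; (1, 1, 1, 4, 1, 18, 1, 4, 1, 1, 1, 38)] with period length k = 12.
k is even, so the fundamental solution of x^2 - 386y^2 = 1 is (p_{k-1}, q_{k-1}) = (p_11, q_11); compute convergents through index 11.
Convergents (p_i = a_i*p_{i-1} + p_{i-2}, q_i = a_i*q_{i-1} + q_{i-2} with p_{-2}=0, p_{-1}=1, q_{-2}=1, q_{-1}=0):
  i=0: a_0=19, p_0 = 19*1 + 0 = 19, q_0 = 19*0 + 1 = 1.
  i=1: a_1=1, p_1 = 1*19 + 1 = 20, q_1 = 1*1 + 0 = 1.
  i=2: a_2=1, p_2 = 1*20 + 19 = 39, q_2 = 1*1 + 1 = 2.
  i=3: a_3=1, p_3 = 1*39 + 20 = 59, q_3 = 1*2 + 1 = 3.
  i=4: a_4=4, p_4 = 4*59 + 39 = 275, q_4 = 4*3 + 2 = 14.
  i=5: a_5=1, p_5 = 1*275 + 59 = 334, q_5 = 1*14 + 3 = 17.
  i=6: a_6=18, p_6 = 18*334 + 275 = 6287, q_6 = 18*17 + 14 = 320.
  i=7: a_7=1, p_7 = 1*6287 + 334 = 6621, q_7 = 1*320 + 17 = 337.
  i=8: a_8=4, p_8 = 4*6621 + 6287 = 32771, q_8 = 4*337 + 320 = 1668.
  i=9: a_9=1, p_9 = 1*32771 + 6621 = 39392, q_9 = 1*1668 + 337 = 2005.
  i=10: a_10=1, p_10 = 1*39392 + 32771 = 72163, q_10 = 1*2005 + 1668 = 3673.
  i=11: a_11=1, p_11 = 1*72163 + 39392 = 111555, q_11 = 1*3673 + 2005 = 5678.
Check: 111555^2 - 386*5678^2 = 12444518025 - 12444518024 = 1, so (x, y) = (111555, 5678) solves the equation, and by the theorem it is the least positive solution.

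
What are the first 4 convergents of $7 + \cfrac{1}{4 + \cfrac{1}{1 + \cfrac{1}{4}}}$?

7/1, 29/4, 36/5, 173/24

Using the convergent recurrence p_i = a_i*p_{i-1} + p_{i-2}, q_i = a_i*q_{i-1} + q_{i-2} with p_{-2}=0, p_{-1}=1, q_{-2}=1, q_{-1}=0:
  i=0: a_0=7, p_0 = 7*1 + 0 = 7, q_0 = 7*0 + 1 = 1.
  i=1: a_1=4, p_1 = 4*7 + 1 = 29, q_1 = 4*1 + 0 = 4.
  i=2: a_2=1, p_2 = 1*29 + 7 = 36, q_2 = 1*4 + 1 = 5.
  i=3: a_3=4, p_3 = 4*36 + 29 = 173, q_3 = 4*5 + 4 = 24.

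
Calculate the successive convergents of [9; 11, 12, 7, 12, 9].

9/1, 100/11, 1209/133, 8563/942, 103965/11437, 944248/103875

Using the convergent recurrence p_i = a_i*p_{i-1} + p_{i-2}, q_i = a_i*q_{i-1} + q_{i-2} with p_{-2}=0, p_{-1}=1, q_{-2}=1, q_{-1}=0:
  i=0: a_0=9, p_0 = 9*1 + 0 = 9, q_0 = 9*0 + 1 = 1.
  i=1: a_1=11, p_1 = 11*9 + 1 = 100, q_1 = 11*1 + 0 = 11.
  i=2: a_2=12, p_2 = 12*100 + 9 = 1209, q_2 = 12*11 + 1 = 133.
  i=3: a_3=7, p_3 = 7*1209 + 100 = 8563, q_3 = 7*133 + 11 = 942.
  i=4: a_4=12, p_4 = 12*8563 + 1209 = 103965, q_4 = 12*942 + 133 = 11437.
  i=5: a_5=9, p_5 = 9*103965 + 8563 = 944248, q_5 = 9*11437 + 942 = 103875.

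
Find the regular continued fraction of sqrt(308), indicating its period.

[17; (1, 1, 4, 1, 1, 34)]

Write x_i = (sqrt(308) + m_i)/d_i with (m_0, d_0) = (0, 1). a_0 = floor(sqrt(308)) = 17, since 17^2 = 289 <= 308 < 324 = 18^2.
Iterate m_{i+1} = d_i*a_i - m_i, d_{i+1} = (308 - m_{i+1}^2)/d_i, a_{i+1} = floor((a_0 + m_{i+1})/d_{i+1}):
  m_1 = 1*17 - 0 = 17, d_1 = (308 - 17^2)/1 = 19/1 = 19, a_1 = floor((17 + 17)/19) = 1.
  m_2 = 19*1 - 17 = 2, d_2 = (308 - 2^2)/19 = 304/19 = 16, a_2 = floor((17 + 2)/16) = 1.
  m_3 = 16*1 - 2 = 14, d_3 = (308 - 14^2)/16 = 112/16 = 7, a_3 = floor((17 + 14)/7) = 4.
  m_4 = 7*4 - 14 = 14, d_4 = (308 - 14^2)/7 = 112/7 = 16, a_4 = floor((17 + 14)/16) = 1.
  m_5 = 16*1 - 14 = 2, d_5 = (308 - 2^2)/16 = 304/16 = 19, a_5 = floor((17 + 2)/19) = 1.
  m_6 = 19*1 - 2 = 17, d_6 = (308 - 17^2)/19 = 19/19 = 1, a_6 = floor((17 + 17)/1) = 34.
  m_7 = 1*34 - 17 = 17, d_7 = (308 - 17^2)/1 = 19/1 = 19: (m_7, d_7) = (m_1, d_1) = (17, 19), so from here the quotients repeat a_1, ..., a_6; the period length is 6.
Hence the expansion of sqrt(308) is a_0 = 17 followed by the repeating block 1, 1, 4, 1, 1, 34 (period 6).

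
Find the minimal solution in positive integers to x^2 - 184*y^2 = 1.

(x, y) = (24335, 1794)

First expand sqrt(184) as a continued fraction. With x_i = (sqrt(184) + m_i)/d_i and (m_0, d_0) = (0, 1): a_0 = floor(sqrt(184)) = 13, since 13^2 = 169 <= 184 < 196 = 14^2.
Iterate m_{i+1} = d_i*a_i - m_i, d_{i+1} = (184 - m_{i+1}^2)/d_i, a_{i+1} = floor((a_0 + m_{i+1})/d_{i+1}):
  m_1 = 1*13 - 0 = 13, d_1 = (184 - 13^2)/1 = 15/1 = 15, a_1 = floor((13 + 13)/15) = 1.
  m_2 = 15*1 - 13 = 2, d_2 = (184 - 2^2)/15 = 180/15 = 12, a_2 = floor((13 + 2)/12) = 1.
  m_3 = 12*1 - 2 = 10, d_3 = (184 - 10^2)/12 = 84/12 = 7, a_3 = floor((13 + 10)/7) = 3.
  m_4 = 7*3 - 10 = 11, d_4 = (184 - 11^2)/7 = 63/7 = 9, a_4 = floor((13 + 11)/9) = 2.
  m_5 = 9*2 - 11 = 7, d_5 = (184 - 7^2)/9 = 135/9 = 15, a_5 = floor((13 + 7)/15) = 1.
  m_6 = 15*1 - 7 = 8, d_6 = (184 - 8^2)/15 = 120/15 = 8, a_6 = floor((13 + 8)/8) = 2.
  m_7 = 8*2 - 8 = 8, d_7 = (184 - 8^2)/8 = 120/8 = 15, a_7 = floor((13 + 8)/15) = 1.
  m_8 = 15*1 - 8 = 7, d_8 = (184 - 7^2)/15 = 135/15 = 9, a_8 = floor((13 + 7)/9) = 2.
  m_9 = 9*2 - 7 = 11, d_9 = (184 - 11^2)/9 = 63/9 = 7, a_9 = floor((13 + 11)/7) = 3.
  m_10 = 7*3 - 11 = 10, d_10 = (184 - 10^2)/7 = 84/7 = 12, a_10 = floor((13 + 10)/12) = 1.
  m_11 = 12*1 - 10 = 2, d_11 = (184 - 2^2)/12 = 180/12 = 15, a_11 = floor((13 + 2)/15) = 1.
  m_12 = 15*1 - 2 = 13, d_12 = (184 - 13^2)/15 = 15/15 = 1, a_12 = floor((13 + 13)/1) = 26.
  m_13 = 1*26 - 13 = 13, d_13 = (184 - 13^2)/1 = 15/1 = 15: (m_13, d_13) = (m_1, d_1) = (13, 15), so from here the quotients repeat a_1, ..., a_12; the period length is 12.
So sqrt(184) = [13; (1, 1, 3, 2, 1, 2, 1, 2, 3, 1, 1, 26)] with period length k = 12.
k is even, so the fundamental solution of x^2 - 184y^2 = 1 is (p_{k-1}, q_{k-1}) = (p_11, q_11); compute convergents through index 11.
Convergents (p_i = a_i*p_{i-1} + p_{i-2}, q_i = a_i*q_{i-1} + q_{i-2} with p_{-2}=0, p_{-1}=1, q_{-2}=1, q_{-1}=0):
  i=0: a_0=13, p_0 = 13*1 + 0 = 13, q_0 = 13*0 + 1 = 1.
  i=1: a_1=1, p_1 = 1*13 + 1 = 14, q_1 = 1*1 + 0 = 1.
  i=2: a_2=1, p_2 = 1*14 + 13 = 27, q_2 = 1*1 + 1 = 2.
  i=3: a_3=3, p_3 = 3*27 + 14 = 95, q_3 = 3*2 + 1 = 7.
  i=4: a_4=2, p_4 = 2*95 + 27 = 217, q_4 = 2*7 + 2 = 16.
  i=5: a_5=1, p_5 = 1*217 + 95 = 312, q_5 = 1*16 + 7 = 23.
  i=6: a_6=2, p_6 = 2*312 + 217 = 841, q_6 = 2*23 + 16 = 62.
  i=7: a_7=1, p_7 = 1*841 + 312 = 1153, q_7 = 1*62 + 23 = 85.
  i=8: a_8=2, p_8 = 2*1153 + 841 = 3147, q_8 = 2*85 + 62 = 232.
  i=9: a_9=3, p_9 = 3*3147 + 1153 = 10594, q_9 = 3*232 + 85 = 781.
  i=10: a_10=1, p_10 = 1*10594 + 3147 = 13741, q_10 = 1*781 + 232 = 1013.
  i=11: a_11=1, p_11 = 1*13741 + 10594 = 24335, q_11 = 1*1013 + 781 = 1794.
Check: 24335^2 - 184*1794^2 = 592192225 - 592192224 = 1, so (x, y) = (24335, 1794) solves the equation, and by the theorem it is the least positive solution.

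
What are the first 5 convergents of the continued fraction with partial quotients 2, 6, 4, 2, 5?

Using the convergent recurrence p_i = a_i*p_{i-1} + p_{i-2}, q_i = a_i*q_{i-1} + q_{i-2} with p_{-2}=0, p_{-1}=1, q_{-2}=1, q_{-1}=0:
  i=0: a_0=2, p_0 = 2*1 + 0 = 2, q_0 = 2*0 + 1 = 1.
  i=1: a_1=6, p_1 = 6*2 + 1 = 13, q_1 = 6*1 + 0 = 6.
  i=2: a_2=4, p_2 = 4*13 + 2 = 54, q_2 = 4*6 + 1 = 25.
  i=3: a_3=2, p_3 = 2*54 + 13 = 121, q_3 = 2*25 + 6 = 56.
  i=4: a_4=5, p_4 = 5*121 + 54 = 659, q_4 = 5*56 + 25 = 305.

2/1, 13/6, 54/25, 121/56, 659/305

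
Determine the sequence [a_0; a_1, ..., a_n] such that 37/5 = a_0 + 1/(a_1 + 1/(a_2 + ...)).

[7; 2, 2]

Run the Euclidean algorithm on 37 and 5; the successive quotients are the partial quotients a_0, a_1, ... (each step inverts the fractional part left over by the previous one):
  37 = 7*5 + 2, so a_0 = 7.
  5 = 2*2 + 1, so a_1 = 2.
  2 = 2*1 + 0, so a_2 = 2.
The remainder reaches 0 after 3 divisions, so the expansion has 3 partial quotients, read off in order.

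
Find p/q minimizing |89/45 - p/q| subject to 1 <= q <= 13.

2/1

Expand x = 89/45 as a continued fraction with the Euclidean algorithm:
  89 = 1*45 + 44, so a_0 = 1.
  45 = 1*44 + 1, so a_1 = 1.
  44 = 44*1 + 0, so a_2 = 44.
so x = [1; 1, 44].
Convergents (p_i = a_i*p_{i-1} + p_{i-2}, q_i = a_i*q_{i-1} + q_{i-2} with p_{-2}=0, p_{-1}=1, q_{-2}=1, q_{-1}=0), until the denominator exceeds 13:
  i=0: a_0=1, p_0 = 1*1 + 0 = 1, q_0 = 1*0 + 1 = 1.
  i=1: a_1=1, p_1 = 1*1 + 1 = 2, q_1 = 1*1 + 0 = 1.
  i=2: a_2=44, p_2 = 44*2 + 1 = 89, q_2 = 44*1 + 1 = 45.
q_2 = 45 > 13, so the last convergent with denominator <= 13 is p_1/q_1 = 2/1.
The closest fraction with denominator <= 13 is either p_1/q_1 or the intermediate fraction (k*p_1 + p_0)/(k*q_1 + q_0) with the largest k >= 1 whose denominator stays <= 13; these approach x as k grows, and every other convergent or intermediate fraction in range is farther away.
Largest k: floor((13 - q_0)/q_1) = floor((13 - 1)/1) = 12.
That gives (12*2 + 1)/(12*1 + 1) = 25/13.
Compare the errors: |x - 2/1| = |89*1 - 2*45|/(45*1) = 1/45, and |x - 25/13| = |89*13 - 25*45|/(45*13) = 32/585.
Cross-multiplying, 1*585 = 585 < 1440 = 32*45, so 1/45 is smaller: the convergent 2/1 is closer to x than 25/13.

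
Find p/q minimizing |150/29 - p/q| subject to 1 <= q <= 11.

31/6

Expand x = 150/29 as a continued fraction with the Euclidean algorithm:
  150 = 5*29 + 5, so a_0 = 5.
  29 = 5*5 + 4, so a_1 = 5.
  5 = 1*4 + 1, so a_2 = 1.
  4 = 4*1 + 0, so a_3 = 4.
so x = [5; 5, 1, 4].
Convergents (p_i = a_i*p_{i-1} + p_{i-2}, q_i = a_i*q_{i-1} + q_{i-2} with p_{-2}=0, p_{-1}=1, q_{-2}=1, q_{-1}=0), until the denominator exceeds 11:
  i=0: a_0=5, p_0 = 5*1 + 0 = 5, q_0 = 5*0 + 1 = 1.
  i=1: a_1=5, p_1 = 5*5 + 1 = 26, q_1 = 5*1 + 0 = 5.
  i=2: a_2=1, p_2 = 1*26 + 5 = 31, q_2 = 1*5 + 1 = 6.
  i=3: a_3=4, p_3 = 4*31 + 26 = 150, q_3 = 4*6 + 5 = 29.
q_3 = 29 > 11, so the last convergent with denominator <= 11 is p_2/q_2 = 31/6.
The closest fraction with denominator <= 11 is either p_2/q_2 or the intermediate fraction (k*p_2 + p_1)/(k*q_2 + q_1) with the largest k >= 1 whose denominator stays <= 11; these approach x as k grows, and every other convergent or intermediate fraction in range is farther away.
Largest k: floor((11 - q_1)/q_2) = floor((11 - 5)/6) = 1.
That gives (1*31 + 26)/(1*6 + 5) = 57/11.
Compare the errors: |x - 31/6| = |150*6 - 31*29|/(29*6) = 1/174, and |x - 57/11| = |150*11 - 57*29|/(29*11) = 3/319.
Cross-multiplying, 1*319 = 319 < 522 = 3*174, so 1/174 is smaller: the convergent 31/6 is closer to x than 57/11.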